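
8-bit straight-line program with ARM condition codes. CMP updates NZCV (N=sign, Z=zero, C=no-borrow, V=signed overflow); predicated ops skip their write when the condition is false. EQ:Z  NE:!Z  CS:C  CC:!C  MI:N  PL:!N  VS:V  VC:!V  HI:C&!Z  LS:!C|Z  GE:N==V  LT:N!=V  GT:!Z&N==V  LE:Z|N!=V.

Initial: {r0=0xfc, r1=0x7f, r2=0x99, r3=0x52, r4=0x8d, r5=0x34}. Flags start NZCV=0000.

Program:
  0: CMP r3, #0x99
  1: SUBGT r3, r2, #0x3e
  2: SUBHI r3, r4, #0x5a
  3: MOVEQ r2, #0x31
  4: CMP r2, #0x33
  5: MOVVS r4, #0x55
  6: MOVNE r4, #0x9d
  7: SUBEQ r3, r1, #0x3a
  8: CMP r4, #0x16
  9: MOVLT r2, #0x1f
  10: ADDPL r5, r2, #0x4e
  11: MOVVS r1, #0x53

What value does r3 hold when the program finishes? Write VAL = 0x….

[0] flags=1001 → (cmp)
[1] flags=1001 GT?T → r3=0x5b
[2] flags=1001 HI?F → skip
[3] flags=1001 EQ?F → skip
[4] flags=0011 → (cmp)
[5] flags=0011 VS?T → r4=0x55
[6] flags=0011 NE?T → r4=0x9d
[7] flags=0011 EQ?F → skip
[8] flags=1010 → (cmp)
[9] flags=1010 LT?T → r2=0x1f
[10] flags=1010 PL?F → skip
[11] flags=1010 VS?F → skip

VAL = 0x5b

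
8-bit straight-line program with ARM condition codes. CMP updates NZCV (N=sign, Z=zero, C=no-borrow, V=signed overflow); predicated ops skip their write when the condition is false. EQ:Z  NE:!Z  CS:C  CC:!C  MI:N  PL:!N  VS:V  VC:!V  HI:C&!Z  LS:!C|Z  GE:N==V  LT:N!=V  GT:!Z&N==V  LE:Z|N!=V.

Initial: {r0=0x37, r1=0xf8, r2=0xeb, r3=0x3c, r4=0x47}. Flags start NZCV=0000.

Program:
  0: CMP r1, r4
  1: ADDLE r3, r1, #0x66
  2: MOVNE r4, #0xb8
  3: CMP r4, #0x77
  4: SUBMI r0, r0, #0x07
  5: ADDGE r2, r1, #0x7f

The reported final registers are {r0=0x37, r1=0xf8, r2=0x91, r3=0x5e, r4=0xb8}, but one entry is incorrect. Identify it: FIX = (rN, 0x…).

FIX = (r2, 0xeb)

[0] flags=1010 → (cmp)
[1] flags=1010 LE?T → r3=0x5e
[2] flags=1010 NE?T → r4=0xb8
[3] flags=0011 → (cmp)
[4] flags=0011 MI?F → skip
[5] flags=0011 GE?F → skip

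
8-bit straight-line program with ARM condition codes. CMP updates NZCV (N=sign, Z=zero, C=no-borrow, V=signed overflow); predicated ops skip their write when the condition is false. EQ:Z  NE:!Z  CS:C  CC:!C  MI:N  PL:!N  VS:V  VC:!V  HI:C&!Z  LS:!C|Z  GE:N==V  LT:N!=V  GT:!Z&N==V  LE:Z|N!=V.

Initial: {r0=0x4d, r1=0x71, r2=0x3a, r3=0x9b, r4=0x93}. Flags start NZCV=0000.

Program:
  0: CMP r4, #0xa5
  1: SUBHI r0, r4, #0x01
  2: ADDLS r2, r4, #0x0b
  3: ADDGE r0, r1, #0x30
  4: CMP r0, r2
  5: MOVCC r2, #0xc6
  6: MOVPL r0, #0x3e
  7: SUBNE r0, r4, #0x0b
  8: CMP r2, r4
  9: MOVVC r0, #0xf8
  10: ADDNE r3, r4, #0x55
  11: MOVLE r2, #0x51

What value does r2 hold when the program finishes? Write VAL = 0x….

VAL = 0xc6

0: ✓ CMP  NZCV=1000
1: · SUBHI
2: ✓ ADDLS  r2←0x9e
3: · ADDGE
4: ✓ CMP  NZCV=1001
5: ✓ MOVCC  r2←0xc6
6: · MOVPL
7: ✓ SUBNE  r0←0x88
8: ✓ CMP  NZCV=0010
9: ✓ MOVVC  r0←0xf8
10: ✓ ADDNE  r3←0xe8
11: · MOVLE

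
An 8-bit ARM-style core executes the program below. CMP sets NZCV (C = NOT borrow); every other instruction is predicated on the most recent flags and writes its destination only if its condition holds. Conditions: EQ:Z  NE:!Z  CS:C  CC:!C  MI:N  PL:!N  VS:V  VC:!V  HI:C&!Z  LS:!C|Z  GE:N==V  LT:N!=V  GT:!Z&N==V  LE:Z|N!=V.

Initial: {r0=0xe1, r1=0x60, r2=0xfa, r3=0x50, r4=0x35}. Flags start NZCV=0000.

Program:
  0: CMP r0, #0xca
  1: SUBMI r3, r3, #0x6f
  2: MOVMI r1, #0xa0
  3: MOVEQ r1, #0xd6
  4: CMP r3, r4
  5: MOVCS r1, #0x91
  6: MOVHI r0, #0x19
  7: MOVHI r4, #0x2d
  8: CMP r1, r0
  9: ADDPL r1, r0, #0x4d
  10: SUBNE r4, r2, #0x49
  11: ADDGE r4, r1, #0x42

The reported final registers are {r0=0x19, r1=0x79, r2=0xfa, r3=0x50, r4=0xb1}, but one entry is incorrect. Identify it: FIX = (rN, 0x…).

0: ✓ CMP  NZCV=0010
1: · SUBMI
2: · MOVMI
3: · MOVEQ
4: ✓ CMP  NZCV=0010
5: ✓ MOVCS  r1←0x91
6: ✓ MOVHI  r0←0x19
7: ✓ MOVHI  r4←0x2d
8: ✓ CMP  NZCV=0011
9: ✓ ADDPL  r1←0x66
10: ✓ SUBNE  r4←0xb1
11: · ADDGE

FIX = (r1, 0x66)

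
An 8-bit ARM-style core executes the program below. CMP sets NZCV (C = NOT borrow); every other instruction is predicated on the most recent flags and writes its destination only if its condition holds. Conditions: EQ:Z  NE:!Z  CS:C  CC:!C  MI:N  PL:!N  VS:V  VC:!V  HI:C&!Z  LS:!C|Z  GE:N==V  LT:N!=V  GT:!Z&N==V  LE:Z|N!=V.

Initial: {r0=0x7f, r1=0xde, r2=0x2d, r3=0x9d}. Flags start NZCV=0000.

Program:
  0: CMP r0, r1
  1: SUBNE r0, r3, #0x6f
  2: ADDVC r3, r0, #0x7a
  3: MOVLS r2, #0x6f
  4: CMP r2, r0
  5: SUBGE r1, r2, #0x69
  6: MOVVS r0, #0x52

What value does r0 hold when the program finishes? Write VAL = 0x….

[0] flags=1001 → (cmp)
[1] flags=1001 NE?T → r0=0x2e
[2] flags=1001 VC?F → skip
[3] flags=1001 LS?T → r2=0x6f
[4] flags=0010 → (cmp)
[5] flags=0010 GE?T → r1=0x06
[6] flags=0010 VS?F → skip

VAL = 0x2e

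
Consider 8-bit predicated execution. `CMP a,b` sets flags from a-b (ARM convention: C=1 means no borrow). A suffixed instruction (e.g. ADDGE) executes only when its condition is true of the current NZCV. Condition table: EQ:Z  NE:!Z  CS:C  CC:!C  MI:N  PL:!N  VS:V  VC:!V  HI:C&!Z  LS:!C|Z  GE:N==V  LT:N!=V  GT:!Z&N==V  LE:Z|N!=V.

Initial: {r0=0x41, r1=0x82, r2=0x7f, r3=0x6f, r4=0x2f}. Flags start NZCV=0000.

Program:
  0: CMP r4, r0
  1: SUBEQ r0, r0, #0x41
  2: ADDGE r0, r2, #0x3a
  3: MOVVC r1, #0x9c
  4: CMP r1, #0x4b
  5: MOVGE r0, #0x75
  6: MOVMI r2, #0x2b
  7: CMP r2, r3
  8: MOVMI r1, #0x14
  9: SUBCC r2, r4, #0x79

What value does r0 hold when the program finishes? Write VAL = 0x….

0: ✓ CMP  NZCV=1000
1: · SUBEQ
2: · ADDGE
3: ✓ MOVVC  r1←0x9c
4: ✓ CMP  NZCV=0011
5: · MOVGE
6: · MOVMI
7: ✓ CMP  NZCV=0010
8: · MOVMI
9: · SUBCC

VAL = 0x41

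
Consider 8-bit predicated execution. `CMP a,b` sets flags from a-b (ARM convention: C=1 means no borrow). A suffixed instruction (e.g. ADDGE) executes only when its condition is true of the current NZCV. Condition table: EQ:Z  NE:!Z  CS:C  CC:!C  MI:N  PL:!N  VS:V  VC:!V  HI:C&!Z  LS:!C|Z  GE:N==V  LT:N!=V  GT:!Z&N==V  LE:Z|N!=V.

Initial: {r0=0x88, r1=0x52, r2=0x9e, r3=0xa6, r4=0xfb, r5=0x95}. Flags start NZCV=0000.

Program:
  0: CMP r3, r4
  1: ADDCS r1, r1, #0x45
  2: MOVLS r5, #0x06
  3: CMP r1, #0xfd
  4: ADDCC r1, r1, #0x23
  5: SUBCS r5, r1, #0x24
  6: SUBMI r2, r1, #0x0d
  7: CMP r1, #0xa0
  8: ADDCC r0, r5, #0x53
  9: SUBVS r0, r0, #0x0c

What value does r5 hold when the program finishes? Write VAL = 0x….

VAL = 0x06

0: ✓ CMP  NZCV=1000
1: · ADDCS
2: ✓ MOVLS  r5←0x06
3: ✓ CMP  NZCV=0000
4: ✓ ADDCC  r1←0x75
5: · SUBCS
6: · SUBMI
7: ✓ CMP  NZCV=1001
8: ✓ ADDCC  r0←0x59
9: ✓ SUBVS  r0←0x4d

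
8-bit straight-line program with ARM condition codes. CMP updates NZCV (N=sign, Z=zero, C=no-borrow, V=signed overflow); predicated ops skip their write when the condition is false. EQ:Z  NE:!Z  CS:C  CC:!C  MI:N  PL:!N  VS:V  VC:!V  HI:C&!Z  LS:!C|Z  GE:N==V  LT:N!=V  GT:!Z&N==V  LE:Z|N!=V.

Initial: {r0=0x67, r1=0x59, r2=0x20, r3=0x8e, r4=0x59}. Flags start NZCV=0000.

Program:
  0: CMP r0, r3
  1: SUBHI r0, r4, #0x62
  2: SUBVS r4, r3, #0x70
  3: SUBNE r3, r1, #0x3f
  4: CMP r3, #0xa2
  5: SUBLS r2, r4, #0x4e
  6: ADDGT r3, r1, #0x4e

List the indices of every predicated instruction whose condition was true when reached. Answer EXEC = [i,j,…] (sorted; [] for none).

EXEC = [2,3,5,6]

0: ✓ CMP  NZCV=1001
1: · SUBHI
2: ✓ SUBVS  r4←0x1e
3: ✓ SUBNE  r3←0x1a
4: ✓ CMP  NZCV=0000
5: ✓ SUBLS  r2←0xd0
6: ✓ ADDGT  r3←0xa7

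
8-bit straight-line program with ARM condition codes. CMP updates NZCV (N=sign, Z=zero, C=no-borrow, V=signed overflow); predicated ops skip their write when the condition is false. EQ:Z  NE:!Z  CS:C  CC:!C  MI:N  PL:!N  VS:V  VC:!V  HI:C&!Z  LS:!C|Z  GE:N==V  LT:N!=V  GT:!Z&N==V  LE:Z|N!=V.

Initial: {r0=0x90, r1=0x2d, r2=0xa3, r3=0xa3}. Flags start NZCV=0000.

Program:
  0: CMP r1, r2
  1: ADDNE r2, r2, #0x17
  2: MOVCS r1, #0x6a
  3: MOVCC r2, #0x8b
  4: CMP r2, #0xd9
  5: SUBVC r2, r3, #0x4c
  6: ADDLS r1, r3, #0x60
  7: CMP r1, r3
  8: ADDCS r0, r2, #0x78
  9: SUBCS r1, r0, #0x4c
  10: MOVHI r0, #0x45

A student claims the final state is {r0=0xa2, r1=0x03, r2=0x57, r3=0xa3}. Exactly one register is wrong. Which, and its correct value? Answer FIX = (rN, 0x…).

FIX = (r0, 0x90)

[0] flags=1001 → (cmp)
[1] flags=1001 NE?T → r2=0xba
[2] flags=1001 CS?F → skip
[3] flags=1001 CC?T → r2=0x8b
[4] flags=1000 → (cmp)
[5] flags=1000 VC?T → r2=0x57
[6] flags=1000 LS?T → r1=0x03
[7] flags=0000 → (cmp)
[8] flags=0000 CS?F → skip
[9] flags=0000 CS?F → skip
[10] flags=0000 HI?F → skip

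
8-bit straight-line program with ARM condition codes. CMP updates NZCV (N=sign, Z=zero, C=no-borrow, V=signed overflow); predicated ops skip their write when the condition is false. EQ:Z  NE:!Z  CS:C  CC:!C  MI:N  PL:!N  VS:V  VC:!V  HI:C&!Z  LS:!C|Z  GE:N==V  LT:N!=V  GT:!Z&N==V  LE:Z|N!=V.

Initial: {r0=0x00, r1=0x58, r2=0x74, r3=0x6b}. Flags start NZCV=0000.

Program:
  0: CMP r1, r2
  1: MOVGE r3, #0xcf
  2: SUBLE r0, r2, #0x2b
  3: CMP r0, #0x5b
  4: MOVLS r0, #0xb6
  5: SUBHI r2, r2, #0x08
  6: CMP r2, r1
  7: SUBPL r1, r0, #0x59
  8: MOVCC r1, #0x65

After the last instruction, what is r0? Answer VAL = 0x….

VAL = 0xb6

0: ✓ CMP  NZCV=1000
1: · MOVGE
2: ✓ SUBLE  r0←0x49
3: ✓ CMP  NZCV=1000
4: ✓ MOVLS  r0←0xb6
5: · SUBHI
6: ✓ CMP  NZCV=0010
7: ✓ SUBPL  r1←0x5d
8: · MOVCC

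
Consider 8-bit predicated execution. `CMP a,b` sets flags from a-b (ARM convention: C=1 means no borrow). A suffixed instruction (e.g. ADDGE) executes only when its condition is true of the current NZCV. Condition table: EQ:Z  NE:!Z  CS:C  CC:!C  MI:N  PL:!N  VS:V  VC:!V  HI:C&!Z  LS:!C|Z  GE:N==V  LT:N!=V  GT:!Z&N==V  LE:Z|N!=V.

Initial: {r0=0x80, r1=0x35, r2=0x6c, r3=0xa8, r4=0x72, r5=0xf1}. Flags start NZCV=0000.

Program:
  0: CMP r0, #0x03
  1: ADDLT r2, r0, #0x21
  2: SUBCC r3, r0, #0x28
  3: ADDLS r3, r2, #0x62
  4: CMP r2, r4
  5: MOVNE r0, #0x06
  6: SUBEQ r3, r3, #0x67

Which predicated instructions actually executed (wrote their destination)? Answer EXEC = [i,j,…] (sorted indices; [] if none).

EXEC = [1,5]

[0] flags=0011 → (cmp)
[1] flags=0011 LT?T → r2=0xa1
[2] flags=0011 CC?F → skip
[3] flags=0011 LS?F → skip
[4] flags=0011 → (cmp)
[5] flags=0011 NE?T → r0=0x06
[6] flags=0011 EQ?F → skip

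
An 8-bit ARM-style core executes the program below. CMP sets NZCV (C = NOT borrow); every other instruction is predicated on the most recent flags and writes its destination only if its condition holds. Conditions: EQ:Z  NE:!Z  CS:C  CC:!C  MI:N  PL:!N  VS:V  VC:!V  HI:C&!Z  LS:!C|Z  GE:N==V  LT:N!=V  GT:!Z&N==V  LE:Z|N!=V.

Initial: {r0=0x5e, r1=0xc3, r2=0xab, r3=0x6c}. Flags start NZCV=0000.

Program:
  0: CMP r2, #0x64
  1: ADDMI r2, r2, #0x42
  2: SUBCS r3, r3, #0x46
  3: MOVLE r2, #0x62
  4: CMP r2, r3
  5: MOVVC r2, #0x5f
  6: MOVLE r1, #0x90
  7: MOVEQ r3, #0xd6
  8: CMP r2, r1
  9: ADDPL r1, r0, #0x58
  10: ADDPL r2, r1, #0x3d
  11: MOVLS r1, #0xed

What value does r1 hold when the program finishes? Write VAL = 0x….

[0] flags=0011 → (cmp)
[1] flags=0011 MI?F → skip
[2] flags=0011 CS?T → r3=0x26
[3] flags=0011 LE?T → r2=0x62
[4] flags=0010 → (cmp)
[5] flags=0010 VC?T → r2=0x5f
[6] flags=0010 LE?F → skip
[7] flags=0010 EQ?F → skip
[8] flags=1001 → (cmp)
[9] flags=1001 PL?F → skip
[10] flags=1001 PL?F → skip
[11] flags=1001 LS?T → r1=0xed

VAL = 0xed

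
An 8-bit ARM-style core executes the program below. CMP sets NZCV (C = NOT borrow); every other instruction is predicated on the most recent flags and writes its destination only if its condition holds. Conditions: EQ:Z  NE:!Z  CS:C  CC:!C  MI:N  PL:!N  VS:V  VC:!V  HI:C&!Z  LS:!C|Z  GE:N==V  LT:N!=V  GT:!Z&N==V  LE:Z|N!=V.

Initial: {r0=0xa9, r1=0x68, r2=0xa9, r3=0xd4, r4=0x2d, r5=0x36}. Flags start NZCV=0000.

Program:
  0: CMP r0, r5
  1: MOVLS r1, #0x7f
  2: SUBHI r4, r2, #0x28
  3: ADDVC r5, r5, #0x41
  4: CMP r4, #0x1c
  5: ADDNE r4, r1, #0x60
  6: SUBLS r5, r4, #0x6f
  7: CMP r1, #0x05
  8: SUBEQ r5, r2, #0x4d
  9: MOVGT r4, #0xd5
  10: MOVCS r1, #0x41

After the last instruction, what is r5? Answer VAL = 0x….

0: ✓ CMP  NZCV=0011
1: · MOVLS
2: ✓ SUBHI  r4←0x81
3: · ADDVC
4: ✓ CMP  NZCV=0011
5: ✓ ADDNE  r4←0xc8
6: · SUBLS
7: ✓ CMP  NZCV=0010
8: · SUBEQ
9: ✓ MOVGT  r4←0xd5
10: ✓ MOVCS  r1←0x41

VAL = 0x36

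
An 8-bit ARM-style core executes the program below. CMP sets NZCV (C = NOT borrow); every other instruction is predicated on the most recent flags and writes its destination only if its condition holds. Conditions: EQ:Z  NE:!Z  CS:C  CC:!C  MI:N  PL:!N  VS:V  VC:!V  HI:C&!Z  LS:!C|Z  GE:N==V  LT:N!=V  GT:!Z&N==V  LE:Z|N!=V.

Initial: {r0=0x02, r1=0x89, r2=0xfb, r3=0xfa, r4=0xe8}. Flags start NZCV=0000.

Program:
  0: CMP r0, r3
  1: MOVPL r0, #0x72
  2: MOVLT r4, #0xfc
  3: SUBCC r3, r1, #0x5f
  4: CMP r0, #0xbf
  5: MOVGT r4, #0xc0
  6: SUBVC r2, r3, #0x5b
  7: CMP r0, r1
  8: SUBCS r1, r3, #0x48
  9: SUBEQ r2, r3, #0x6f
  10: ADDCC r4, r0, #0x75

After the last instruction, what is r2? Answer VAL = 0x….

VAL = 0xfb

0: ✓ CMP  NZCV=0000
1: ✓ MOVPL  r0←0x72
2: · MOVLT
3: ✓ SUBCC  r3←0x2a
4: ✓ CMP  NZCV=1001
5: ✓ MOVGT  r4←0xc0
6: · SUBVC
7: ✓ CMP  NZCV=1001
8: · SUBCS
9: · SUBEQ
10: ✓ ADDCC  r4←0xe7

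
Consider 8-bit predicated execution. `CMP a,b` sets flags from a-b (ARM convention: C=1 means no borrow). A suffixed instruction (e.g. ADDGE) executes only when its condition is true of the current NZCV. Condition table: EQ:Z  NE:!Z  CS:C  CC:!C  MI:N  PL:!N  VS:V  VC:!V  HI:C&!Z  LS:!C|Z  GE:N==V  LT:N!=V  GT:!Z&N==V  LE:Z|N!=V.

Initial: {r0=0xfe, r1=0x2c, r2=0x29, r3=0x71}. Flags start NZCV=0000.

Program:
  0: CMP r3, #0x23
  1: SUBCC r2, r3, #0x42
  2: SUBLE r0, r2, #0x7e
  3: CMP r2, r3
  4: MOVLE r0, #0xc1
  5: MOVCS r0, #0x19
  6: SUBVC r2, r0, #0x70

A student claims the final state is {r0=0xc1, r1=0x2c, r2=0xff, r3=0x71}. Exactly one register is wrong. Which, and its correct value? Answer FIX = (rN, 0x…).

0: ✓ CMP  NZCV=0010
1: · SUBCC
2: · SUBLE
3: ✓ CMP  NZCV=1000
4: ✓ MOVLE  r0←0xc1
5: · MOVCS
6: ✓ SUBVC  r2←0x51

FIX = (r2, 0x51)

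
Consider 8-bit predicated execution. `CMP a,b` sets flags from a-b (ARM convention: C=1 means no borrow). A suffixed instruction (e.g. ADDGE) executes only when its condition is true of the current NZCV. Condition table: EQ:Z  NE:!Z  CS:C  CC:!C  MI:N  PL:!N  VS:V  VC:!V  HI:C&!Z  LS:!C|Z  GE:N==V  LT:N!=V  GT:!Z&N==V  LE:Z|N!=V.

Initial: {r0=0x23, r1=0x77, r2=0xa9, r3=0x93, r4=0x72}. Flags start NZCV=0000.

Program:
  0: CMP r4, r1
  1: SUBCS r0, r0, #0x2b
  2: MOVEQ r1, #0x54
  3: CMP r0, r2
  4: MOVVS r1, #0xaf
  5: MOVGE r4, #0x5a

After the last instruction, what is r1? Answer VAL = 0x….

[0] flags=1000 → (cmp)
[1] flags=1000 CS?F → skip
[2] flags=1000 EQ?F → skip
[3] flags=0000 → (cmp)
[4] flags=0000 VS?F → skip
[5] flags=0000 GE?T → r4=0x5a

VAL = 0x77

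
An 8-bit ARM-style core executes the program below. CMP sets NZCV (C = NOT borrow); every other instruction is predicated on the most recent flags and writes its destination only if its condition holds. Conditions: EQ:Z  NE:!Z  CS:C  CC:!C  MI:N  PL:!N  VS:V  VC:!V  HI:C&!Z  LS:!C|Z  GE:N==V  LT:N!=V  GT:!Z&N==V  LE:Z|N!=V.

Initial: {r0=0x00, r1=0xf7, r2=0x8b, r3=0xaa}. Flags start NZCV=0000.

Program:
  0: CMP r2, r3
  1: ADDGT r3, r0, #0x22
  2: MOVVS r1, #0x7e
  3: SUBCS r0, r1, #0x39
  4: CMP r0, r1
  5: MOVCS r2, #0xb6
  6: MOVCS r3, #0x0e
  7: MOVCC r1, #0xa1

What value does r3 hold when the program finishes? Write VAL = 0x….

[0] flags=1000 → (cmp)
[1] flags=1000 GT?F → skip
[2] flags=1000 VS?F → skip
[3] flags=1000 CS?F → skip
[4] flags=0000 → (cmp)
[5] flags=0000 CS?F → skip
[6] flags=0000 CS?F → skip
[7] flags=0000 CC?T → r1=0xa1

VAL = 0xaa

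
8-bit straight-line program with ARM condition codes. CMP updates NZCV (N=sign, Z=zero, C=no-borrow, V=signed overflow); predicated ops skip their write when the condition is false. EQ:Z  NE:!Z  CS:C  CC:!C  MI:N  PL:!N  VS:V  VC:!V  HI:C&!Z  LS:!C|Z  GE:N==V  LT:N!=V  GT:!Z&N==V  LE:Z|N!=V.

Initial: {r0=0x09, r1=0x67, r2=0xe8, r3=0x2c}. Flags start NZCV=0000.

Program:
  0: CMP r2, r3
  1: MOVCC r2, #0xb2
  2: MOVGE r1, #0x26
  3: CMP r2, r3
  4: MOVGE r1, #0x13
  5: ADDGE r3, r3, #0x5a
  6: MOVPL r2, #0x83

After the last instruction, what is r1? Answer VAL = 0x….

0: ✓ CMP  NZCV=1010
1: · MOVCC
2: · MOVGE
3: ✓ CMP  NZCV=1010
4: · MOVGE
5: · ADDGE
6: · MOVPL

VAL = 0x67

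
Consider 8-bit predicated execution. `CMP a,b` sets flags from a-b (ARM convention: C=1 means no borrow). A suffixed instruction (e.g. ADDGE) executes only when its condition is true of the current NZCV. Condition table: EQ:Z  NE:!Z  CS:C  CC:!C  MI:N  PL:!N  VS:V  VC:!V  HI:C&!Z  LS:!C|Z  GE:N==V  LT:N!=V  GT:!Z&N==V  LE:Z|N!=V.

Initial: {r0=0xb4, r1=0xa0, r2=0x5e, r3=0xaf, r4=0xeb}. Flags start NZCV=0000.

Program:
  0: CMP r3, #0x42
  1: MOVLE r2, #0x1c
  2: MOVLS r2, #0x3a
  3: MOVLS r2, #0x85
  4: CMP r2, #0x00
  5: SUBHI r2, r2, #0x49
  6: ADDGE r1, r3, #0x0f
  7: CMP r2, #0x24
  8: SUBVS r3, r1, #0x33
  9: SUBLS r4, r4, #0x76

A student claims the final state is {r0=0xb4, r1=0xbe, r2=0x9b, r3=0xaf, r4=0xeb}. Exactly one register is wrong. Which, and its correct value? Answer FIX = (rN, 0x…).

[0] flags=0011 → (cmp)
[1] flags=0011 LE?T → r2=0x1c
[2] flags=0011 LS?F → skip
[3] flags=0011 LS?F → skip
[4] flags=0010 → (cmp)
[5] flags=0010 HI?T → r2=0xd3
[6] flags=0010 GE?T → r1=0xbe
[7] flags=1010 → (cmp)
[8] flags=1010 VS?F → skip
[9] flags=1010 LS?F → skip

FIX = (r2, 0xd3)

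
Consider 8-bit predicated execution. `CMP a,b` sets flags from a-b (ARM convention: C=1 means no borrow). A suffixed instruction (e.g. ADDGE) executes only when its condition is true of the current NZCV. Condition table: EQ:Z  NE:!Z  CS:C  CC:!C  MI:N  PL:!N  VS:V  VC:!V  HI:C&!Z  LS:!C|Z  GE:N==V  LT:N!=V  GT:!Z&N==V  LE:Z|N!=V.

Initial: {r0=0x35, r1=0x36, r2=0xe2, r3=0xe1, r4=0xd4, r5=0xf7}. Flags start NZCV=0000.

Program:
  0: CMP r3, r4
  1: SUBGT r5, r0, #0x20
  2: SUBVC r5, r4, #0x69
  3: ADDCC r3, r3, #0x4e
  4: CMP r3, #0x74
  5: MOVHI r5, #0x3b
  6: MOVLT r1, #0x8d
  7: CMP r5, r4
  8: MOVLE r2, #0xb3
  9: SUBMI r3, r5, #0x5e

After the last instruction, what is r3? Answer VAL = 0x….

[0] flags=0010 → (cmp)
[1] flags=0010 GT?T → r5=0x15
[2] flags=0010 VC?T → r5=0x6b
[3] flags=0010 CC?F → skip
[4] flags=0011 → (cmp)
[5] flags=0011 HI?T → r5=0x3b
[6] flags=0011 LT?T → r1=0x8d
[7] flags=0000 → (cmp)
[8] flags=0000 LE?F → skip
[9] flags=0000 MI?F → skip

VAL = 0xe1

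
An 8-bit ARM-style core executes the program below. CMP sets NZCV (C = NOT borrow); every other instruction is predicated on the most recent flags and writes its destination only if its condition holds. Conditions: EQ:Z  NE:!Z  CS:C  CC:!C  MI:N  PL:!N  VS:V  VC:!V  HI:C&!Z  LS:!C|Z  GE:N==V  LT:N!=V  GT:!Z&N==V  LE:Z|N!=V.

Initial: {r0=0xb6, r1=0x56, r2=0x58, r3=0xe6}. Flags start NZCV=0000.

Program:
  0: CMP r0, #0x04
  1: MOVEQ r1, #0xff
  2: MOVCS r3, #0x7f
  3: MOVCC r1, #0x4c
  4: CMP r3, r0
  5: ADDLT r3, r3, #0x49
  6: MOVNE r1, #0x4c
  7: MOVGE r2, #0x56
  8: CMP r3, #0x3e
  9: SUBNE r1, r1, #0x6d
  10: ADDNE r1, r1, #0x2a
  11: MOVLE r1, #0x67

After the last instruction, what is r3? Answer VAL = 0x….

VAL = 0x7f

[0] flags=1010 → (cmp)
[1] flags=1010 EQ?F → skip
[2] flags=1010 CS?T → r3=0x7f
[3] flags=1010 CC?F → skip
[4] flags=1001 → (cmp)
[5] flags=1001 LT?F → skip
[6] flags=1001 NE?T → r1=0x4c
[7] flags=1001 GE?T → r2=0x56
[8] flags=0010 → (cmp)
[9] flags=0010 NE?T → r1=0xdf
[10] flags=0010 NE?T → r1=0x09
[11] flags=0010 LE?F → skip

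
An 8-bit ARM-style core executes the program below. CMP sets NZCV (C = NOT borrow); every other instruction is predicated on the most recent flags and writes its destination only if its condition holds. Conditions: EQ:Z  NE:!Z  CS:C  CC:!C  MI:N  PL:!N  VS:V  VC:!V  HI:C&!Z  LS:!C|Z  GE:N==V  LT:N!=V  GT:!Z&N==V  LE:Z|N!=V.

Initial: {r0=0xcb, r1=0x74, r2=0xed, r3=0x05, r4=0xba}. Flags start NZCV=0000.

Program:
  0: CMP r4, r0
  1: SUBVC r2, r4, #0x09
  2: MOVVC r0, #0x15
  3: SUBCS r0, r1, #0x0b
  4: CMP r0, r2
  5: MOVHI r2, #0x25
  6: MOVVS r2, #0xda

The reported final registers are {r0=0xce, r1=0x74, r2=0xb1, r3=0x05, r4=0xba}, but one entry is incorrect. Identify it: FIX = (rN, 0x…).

0: ✓ CMP  NZCV=1000
1: ✓ SUBVC  r2←0xb1
2: ✓ MOVVC  r0←0x15
3: · SUBCS
4: ✓ CMP  NZCV=0000
5: · MOVHI
6: · MOVVS

FIX = (r0, 0x15)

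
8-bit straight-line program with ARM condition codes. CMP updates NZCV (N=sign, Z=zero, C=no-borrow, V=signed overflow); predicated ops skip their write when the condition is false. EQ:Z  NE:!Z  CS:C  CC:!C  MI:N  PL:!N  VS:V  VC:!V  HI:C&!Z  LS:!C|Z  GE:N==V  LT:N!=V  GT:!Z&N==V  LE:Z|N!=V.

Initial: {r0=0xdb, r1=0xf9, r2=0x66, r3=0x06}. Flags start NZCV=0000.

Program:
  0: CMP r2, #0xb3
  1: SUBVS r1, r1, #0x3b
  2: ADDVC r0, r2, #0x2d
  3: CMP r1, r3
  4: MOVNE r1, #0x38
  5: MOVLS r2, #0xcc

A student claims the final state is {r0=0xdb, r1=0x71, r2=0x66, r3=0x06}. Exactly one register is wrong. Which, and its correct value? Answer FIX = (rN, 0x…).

0: ✓ CMP  NZCV=1001
1: ✓ SUBVS  r1←0xbe
2: · ADDVC
3: ✓ CMP  NZCV=1010
4: ✓ MOVNE  r1←0x38
5: · MOVLS

FIX = (r1, 0x38)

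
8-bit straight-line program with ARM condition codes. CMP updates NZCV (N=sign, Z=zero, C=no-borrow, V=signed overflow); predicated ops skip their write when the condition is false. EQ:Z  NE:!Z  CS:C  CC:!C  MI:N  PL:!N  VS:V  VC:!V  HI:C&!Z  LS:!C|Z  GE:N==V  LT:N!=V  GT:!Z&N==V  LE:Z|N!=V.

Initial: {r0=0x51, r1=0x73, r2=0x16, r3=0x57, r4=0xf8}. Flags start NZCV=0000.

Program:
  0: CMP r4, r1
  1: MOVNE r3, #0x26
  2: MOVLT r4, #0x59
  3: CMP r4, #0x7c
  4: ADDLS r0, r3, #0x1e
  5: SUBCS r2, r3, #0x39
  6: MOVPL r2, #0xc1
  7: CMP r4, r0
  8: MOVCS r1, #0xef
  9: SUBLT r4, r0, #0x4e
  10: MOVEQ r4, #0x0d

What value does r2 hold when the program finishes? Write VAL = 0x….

0: ✓ CMP  NZCV=1010
1: ✓ MOVNE  r3←0x26
2: ✓ MOVLT  r4←0x59
3: ✓ CMP  NZCV=1000
4: ✓ ADDLS  r0←0x44
5: · SUBCS
6: · MOVPL
7: ✓ CMP  NZCV=0010
8: ✓ MOVCS  r1←0xef
9: · SUBLT
10: · MOVEQ

VAL = 0x16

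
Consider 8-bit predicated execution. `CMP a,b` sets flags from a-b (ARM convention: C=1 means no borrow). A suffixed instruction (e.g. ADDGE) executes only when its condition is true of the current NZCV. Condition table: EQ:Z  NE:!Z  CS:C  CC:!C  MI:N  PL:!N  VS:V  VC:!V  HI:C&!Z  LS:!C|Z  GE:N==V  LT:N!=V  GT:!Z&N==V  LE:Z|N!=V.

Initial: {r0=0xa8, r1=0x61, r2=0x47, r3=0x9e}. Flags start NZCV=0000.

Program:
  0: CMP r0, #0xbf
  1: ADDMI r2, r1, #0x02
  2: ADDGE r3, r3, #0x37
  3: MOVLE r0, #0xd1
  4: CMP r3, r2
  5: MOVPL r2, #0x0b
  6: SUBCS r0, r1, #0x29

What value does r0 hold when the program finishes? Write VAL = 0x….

[0] flags=1000 → (cmp)
[1] flags=1000 MI?T → r2=0x63
[2] flags=1000 GE?F → skip
[3] flags=1000 LE?T → r0=0xd1
[4] flags=0011 → (cmp)
[5] flags=0011 PL?T → r2=0x0b
[6] flags=0011 CS?T → r0=0x38

VAL = 0x38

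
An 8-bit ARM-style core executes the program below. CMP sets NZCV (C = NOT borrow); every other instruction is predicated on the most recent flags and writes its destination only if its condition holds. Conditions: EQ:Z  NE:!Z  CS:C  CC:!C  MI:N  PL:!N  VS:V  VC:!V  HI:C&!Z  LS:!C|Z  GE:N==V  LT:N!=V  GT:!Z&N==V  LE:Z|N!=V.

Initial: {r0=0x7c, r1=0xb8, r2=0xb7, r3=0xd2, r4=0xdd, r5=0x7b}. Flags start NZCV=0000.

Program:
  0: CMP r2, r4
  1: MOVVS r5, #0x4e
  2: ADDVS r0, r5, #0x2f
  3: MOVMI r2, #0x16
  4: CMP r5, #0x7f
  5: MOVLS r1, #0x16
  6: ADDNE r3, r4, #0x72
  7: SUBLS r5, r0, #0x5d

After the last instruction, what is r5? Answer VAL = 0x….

VAL = 0x1f

[0] flags=1000 → (cmp)
[1] flags=1000 VS?F → skip
[2] flags=1000 VS?F → skip
[3] flags=1000 MI?T → r2=0x16
[4] flags=1000 → (cmp)
[5] flags=1000 LS?T → r1=0x16
[6] flags=1000 NE?T → r3=0x4f
[7] flags=1000 LS?T → r5=0x1f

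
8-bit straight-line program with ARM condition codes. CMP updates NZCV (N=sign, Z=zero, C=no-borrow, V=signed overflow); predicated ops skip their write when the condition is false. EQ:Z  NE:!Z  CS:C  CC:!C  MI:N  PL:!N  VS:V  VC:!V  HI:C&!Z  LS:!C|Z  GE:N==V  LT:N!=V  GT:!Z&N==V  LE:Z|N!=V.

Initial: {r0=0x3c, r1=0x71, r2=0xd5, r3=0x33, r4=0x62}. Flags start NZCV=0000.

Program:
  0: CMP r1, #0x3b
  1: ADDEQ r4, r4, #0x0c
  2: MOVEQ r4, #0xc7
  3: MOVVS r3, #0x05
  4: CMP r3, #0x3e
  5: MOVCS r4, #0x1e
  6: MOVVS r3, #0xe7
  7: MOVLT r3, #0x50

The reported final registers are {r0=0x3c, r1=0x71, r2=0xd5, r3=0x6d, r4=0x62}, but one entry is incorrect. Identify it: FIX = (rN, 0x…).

FIX = (r3, 0x50)

[0] flags=0010 → (cmp)
[1] flags=0010 EQ?F → skip
[2] flags=0010 EQ?F → skip
[3] flags=0010 VS?F → skip
[4] flags=1000 → (cmp)
[5] flags=1000 CS?F → skip
[6] flags=1000 VS?F → skip
[7] flags=1000 LT?T → r3=0x50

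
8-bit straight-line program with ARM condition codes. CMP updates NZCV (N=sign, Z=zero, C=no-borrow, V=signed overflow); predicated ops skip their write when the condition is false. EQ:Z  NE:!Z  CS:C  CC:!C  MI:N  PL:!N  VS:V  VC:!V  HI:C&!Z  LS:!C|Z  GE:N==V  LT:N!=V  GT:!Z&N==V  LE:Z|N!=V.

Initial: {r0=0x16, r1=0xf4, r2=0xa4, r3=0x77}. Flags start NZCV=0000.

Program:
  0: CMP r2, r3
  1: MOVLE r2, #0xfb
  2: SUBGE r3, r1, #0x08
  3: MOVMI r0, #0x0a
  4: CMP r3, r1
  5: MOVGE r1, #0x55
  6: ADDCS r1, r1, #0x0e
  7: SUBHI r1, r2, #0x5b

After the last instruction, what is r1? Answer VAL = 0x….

VAL = 0x55

0: ✓ CMP  NZCV=0011
1: ✓ MOVLE  r2←0xfb
2: · SUBGE
3: · MOVMI
4: ✓ CMP  NZCV=1001
5: ✓ MOVGE  r1←0x55
6: · ADDCS
7: · SUBHI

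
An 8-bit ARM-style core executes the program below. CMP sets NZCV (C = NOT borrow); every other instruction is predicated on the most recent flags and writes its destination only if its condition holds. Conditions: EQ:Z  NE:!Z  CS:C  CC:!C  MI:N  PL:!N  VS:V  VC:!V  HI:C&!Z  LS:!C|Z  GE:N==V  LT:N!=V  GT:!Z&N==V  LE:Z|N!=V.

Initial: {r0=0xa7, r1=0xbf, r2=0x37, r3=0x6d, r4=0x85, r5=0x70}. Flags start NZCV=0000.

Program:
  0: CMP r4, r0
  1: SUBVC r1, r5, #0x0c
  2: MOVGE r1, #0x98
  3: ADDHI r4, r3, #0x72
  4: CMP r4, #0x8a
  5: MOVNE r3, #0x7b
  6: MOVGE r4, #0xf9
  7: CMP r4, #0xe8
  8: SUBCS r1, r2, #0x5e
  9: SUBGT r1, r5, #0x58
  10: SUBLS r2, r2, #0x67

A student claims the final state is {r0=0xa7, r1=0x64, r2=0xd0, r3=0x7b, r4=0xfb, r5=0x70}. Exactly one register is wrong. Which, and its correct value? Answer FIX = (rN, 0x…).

FIX = (r4, 0x85)

[0] flags=1000 → (cmp)
[1] flags=1000 VC?T → r1=0x64
[2] flags=1000 GE?F → skip
[3] flags=1000 HI?F → skip
[4] flags=1000 → (cmp)
[5] flags=1000 NE?T → r3=0x7b
[6] flags=1000 GE?F → skip
[7] flags=1000 → (cmp)
[8] flags=1000 CS?F → skip
[9] flags=1000 GT?F → skip
[10] flags=1000 LS?T → r2=0xd0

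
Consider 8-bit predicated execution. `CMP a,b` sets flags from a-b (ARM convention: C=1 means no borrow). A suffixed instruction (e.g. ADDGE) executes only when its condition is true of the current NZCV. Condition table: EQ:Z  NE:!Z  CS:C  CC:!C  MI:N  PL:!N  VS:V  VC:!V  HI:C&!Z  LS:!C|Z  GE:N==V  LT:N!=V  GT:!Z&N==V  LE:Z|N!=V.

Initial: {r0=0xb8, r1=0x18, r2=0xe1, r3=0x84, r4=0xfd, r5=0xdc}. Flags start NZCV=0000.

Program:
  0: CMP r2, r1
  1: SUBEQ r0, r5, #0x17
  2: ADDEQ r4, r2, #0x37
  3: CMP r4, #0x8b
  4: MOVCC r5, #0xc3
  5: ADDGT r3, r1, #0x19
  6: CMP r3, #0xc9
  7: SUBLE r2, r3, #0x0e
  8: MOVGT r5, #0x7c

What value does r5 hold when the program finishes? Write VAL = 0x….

VAL = 0x7c

0: ✓ CMP  NZCV=1010
1: · SUBEQ
2: · ADDEQ
3: ✓ CMP  NZCV=0010
4: · MOVCC
5: ✓ ADDGT  r3←0x31
6: ✓ CMP  NZCV=0000
7: · SUBLE
8: ✓ MOVGT  r5←0x7c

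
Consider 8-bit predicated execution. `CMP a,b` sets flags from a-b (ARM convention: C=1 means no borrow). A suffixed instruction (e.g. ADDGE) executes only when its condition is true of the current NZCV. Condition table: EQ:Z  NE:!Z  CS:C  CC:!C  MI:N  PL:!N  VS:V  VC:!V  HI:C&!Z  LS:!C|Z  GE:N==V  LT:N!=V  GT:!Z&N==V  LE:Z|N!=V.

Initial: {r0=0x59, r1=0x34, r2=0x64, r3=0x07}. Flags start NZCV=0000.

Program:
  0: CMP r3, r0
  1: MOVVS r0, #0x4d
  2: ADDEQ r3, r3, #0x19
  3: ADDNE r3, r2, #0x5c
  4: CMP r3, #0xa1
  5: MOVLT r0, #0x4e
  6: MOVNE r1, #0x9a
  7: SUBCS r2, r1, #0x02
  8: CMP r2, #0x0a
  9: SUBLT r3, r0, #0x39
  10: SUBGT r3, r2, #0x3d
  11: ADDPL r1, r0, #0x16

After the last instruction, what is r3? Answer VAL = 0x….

VAL = 0x20

[0] flags=1000 → (cmp)
[1] flags=1000 VS?F → skip
[2] flags=1000 EQ?F → skip
[3] flags=1000 NE?T → r3=0xc0
[4] flags=0010 → (cmp)
[5] flags=0010 LT?F → skip
[6] flags=0010 NE?T → r1=0x9a
[7] flags=0010 CS?T → r2=0x98
[8] flags=1010 → (cmp)
[9] flags=1010 LT?T → r3=0x20
[10] flags=1010 GT?F → skip
[11] flags=1010 PL?F → skip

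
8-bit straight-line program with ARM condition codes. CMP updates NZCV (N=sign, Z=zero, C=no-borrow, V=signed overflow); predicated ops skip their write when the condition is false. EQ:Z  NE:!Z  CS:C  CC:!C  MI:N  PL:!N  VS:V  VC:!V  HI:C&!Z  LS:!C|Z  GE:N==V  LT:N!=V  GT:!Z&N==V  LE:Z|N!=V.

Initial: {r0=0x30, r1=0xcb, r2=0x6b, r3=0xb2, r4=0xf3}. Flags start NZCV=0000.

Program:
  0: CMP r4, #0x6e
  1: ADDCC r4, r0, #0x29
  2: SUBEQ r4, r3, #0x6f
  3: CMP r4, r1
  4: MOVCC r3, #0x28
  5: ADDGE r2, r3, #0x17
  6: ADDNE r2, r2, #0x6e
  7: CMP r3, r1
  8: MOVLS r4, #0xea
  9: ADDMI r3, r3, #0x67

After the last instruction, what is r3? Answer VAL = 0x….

VAL = 0x19

[0] flags=1010 → (cmp)
[1] flags=1010 CC?F → skip
[2] flags=1010 EQ?F → skip
[3] flags=0010 → (cmp)
[4] flags=0010 CC?F → skip
[5] flags=0010 GE?T → r2=0xc9
[6] flags=0010 NE?T → r2=0x37
[7] flags=1000 → (cmp)
[8] flags=1000 LS?T → r4=0xea
[9] flags=1000 MI?T → r3=0x19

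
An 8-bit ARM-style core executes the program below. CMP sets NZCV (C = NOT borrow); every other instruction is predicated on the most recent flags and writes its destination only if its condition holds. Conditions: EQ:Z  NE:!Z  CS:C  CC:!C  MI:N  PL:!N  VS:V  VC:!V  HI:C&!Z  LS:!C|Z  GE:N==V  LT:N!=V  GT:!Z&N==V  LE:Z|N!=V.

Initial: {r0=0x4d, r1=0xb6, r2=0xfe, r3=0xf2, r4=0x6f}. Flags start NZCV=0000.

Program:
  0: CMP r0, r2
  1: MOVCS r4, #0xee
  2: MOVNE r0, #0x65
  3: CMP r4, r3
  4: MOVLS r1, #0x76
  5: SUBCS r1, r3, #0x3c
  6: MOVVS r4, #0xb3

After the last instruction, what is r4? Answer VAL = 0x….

VAL = 0x6f

0: ✓ CMP  NZCV=0000
1: · MOVCS
2: ✓ MOVNE  r0←0x65
3: ✓ CMP  NZCV=0000
4: ✓ MOVLS  r1←0x76
5: · SUBCS
6: · MOVVS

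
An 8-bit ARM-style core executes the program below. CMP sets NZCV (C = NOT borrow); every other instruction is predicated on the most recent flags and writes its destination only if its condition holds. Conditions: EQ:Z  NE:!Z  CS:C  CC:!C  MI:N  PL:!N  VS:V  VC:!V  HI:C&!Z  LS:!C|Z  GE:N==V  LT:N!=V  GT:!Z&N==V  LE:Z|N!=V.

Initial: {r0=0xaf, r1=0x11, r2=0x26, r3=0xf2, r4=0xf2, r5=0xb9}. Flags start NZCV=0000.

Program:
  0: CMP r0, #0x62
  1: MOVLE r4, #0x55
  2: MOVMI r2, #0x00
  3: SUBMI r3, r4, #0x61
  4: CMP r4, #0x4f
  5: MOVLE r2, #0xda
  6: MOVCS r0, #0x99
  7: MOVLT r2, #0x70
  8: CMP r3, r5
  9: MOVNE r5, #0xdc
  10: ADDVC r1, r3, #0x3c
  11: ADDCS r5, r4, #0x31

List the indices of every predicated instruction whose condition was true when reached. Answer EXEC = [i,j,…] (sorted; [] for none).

[0] flags=0011 → (cmp)
[1] flags=0011 LE?T → r4=0x55
[2] flags=0011 MI?F → skip
[3] flags=0011 MI?F → skip
[4] flags=0010 → (cmp)
[5] flags=0010 LE?F → skip
[6] flags=0010 CS?T → r0=0x99
[7] flags=0010 LT?F → skip
[8] flags=0010 → (cmp)
[9] flags=0010 NE?T → r5=0xdc
[10] flags=0010 VC?T → r1=0x2e
[11] flags=0010 CS?T → r5=0x86

EXEC = [1,6,9,10,11]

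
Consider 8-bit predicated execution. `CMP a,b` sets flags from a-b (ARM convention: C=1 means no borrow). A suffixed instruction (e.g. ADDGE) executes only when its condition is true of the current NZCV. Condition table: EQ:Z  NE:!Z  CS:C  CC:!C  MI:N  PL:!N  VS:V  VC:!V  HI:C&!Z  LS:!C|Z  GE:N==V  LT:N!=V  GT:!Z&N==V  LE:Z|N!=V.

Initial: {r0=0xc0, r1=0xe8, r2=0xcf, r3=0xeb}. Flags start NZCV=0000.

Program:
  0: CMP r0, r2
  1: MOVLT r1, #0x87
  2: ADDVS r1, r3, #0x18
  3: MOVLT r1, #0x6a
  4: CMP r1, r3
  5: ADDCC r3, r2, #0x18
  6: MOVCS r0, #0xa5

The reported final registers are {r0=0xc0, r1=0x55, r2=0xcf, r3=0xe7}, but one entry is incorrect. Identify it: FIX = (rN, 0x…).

FIX = (r1, 0x6a)

[0] flags=1000 → (cmp)
[1] flags=1000 LT?T → r1=0x87
[2] flags=1000 VS?F → skip
[3] flags=1000 LT?T → r1=0x6a
[4] flags=0000 → (cmp)
[5] flags=0000 CC?T → r3=0xe7
[6] flags=0000 CS?F → skip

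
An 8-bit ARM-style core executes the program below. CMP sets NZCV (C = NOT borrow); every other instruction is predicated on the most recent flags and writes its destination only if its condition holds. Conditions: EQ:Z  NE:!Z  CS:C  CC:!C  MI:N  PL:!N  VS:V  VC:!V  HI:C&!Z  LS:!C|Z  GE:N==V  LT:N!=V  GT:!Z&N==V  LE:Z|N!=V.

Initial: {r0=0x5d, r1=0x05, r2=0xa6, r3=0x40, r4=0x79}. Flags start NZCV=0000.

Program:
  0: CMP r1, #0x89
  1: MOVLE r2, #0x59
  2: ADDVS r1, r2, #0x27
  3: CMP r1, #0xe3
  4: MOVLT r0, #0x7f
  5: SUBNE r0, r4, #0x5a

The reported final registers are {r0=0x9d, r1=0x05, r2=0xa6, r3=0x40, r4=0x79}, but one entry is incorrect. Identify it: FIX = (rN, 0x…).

[0] flags=0000 → (cmp)
[1] flags=0000 LE?F → skip
[2] flags=0000 VS?F → skip
[3] flags=0000 → (cmp)
[4] flags=0000 LT?F → skip
[5] flags=0000 NE?T → r0=0x1f

FIX = (r0, 0x1f)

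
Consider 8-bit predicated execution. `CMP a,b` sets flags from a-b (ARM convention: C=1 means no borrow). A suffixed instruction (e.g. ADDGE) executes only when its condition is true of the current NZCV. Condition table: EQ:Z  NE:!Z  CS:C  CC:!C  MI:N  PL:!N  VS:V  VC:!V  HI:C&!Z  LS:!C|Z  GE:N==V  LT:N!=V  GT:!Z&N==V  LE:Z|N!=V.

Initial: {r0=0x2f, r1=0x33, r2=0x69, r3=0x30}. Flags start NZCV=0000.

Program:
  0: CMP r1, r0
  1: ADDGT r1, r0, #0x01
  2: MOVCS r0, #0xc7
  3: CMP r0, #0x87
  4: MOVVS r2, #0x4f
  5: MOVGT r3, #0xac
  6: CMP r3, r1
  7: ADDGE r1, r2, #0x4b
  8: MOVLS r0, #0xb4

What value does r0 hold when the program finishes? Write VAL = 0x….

0: ✓ CMP  NZCV=0010
1: ✓ ADDGT  r1←0x30
2: ✓ MOVCS  r0←0xc7
3: ✓ CMP  NZCV=0010
4: · MOVVS
5: ✓ MOVGT  r3←0xac
6: ✓ CMP  NZCV=0011
7: · ADDGE
8: · MOVLS

VAL = 0xc7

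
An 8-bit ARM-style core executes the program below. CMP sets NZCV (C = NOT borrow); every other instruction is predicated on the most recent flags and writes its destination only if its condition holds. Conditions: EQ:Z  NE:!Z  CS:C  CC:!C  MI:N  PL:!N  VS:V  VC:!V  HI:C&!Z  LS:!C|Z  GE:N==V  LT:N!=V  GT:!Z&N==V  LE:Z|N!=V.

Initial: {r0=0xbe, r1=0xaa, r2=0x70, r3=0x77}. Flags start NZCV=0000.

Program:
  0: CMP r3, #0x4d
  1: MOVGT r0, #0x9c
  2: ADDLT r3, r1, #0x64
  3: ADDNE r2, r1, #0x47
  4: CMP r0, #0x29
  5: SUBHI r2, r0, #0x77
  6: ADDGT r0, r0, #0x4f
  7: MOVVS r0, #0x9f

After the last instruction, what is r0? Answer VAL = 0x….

0: ✓ CMP  NZCV=0010
1: ✓ MOVGT  r0←0x9c
2: · ADDLT
3: ✓ ADDNE  r2←0xf1
4: ✓ CMP  NZCV=0011
5: ✓ SUBHI  r2←0x25
6: · ADDGT
7: ✓ MOVVS  r0←0x9f

VAL = 0x9f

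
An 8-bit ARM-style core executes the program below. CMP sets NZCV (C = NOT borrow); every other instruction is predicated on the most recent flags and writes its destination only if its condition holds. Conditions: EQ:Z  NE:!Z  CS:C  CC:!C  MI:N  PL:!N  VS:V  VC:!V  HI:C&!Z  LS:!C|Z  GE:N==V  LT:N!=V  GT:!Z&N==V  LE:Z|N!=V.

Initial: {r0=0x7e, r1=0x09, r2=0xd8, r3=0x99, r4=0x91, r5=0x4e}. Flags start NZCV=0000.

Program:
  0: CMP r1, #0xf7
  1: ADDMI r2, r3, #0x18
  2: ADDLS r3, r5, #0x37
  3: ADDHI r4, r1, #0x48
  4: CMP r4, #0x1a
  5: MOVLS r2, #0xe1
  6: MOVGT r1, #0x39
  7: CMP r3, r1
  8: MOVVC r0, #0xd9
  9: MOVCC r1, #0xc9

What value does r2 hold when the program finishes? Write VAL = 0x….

VAL = 0xd8

0: ✓ CMP  NZCV=0000
1: · ADDMI
2: ✓ ADDLS  r3←0x85
3: · ADDHI
4: ✓ CMP  NZCV=0011
5: · MOVLS
6: · MOVGT
7: ✓ CMP  NZCV=0011
8: · MOVVC
9: · MOVCC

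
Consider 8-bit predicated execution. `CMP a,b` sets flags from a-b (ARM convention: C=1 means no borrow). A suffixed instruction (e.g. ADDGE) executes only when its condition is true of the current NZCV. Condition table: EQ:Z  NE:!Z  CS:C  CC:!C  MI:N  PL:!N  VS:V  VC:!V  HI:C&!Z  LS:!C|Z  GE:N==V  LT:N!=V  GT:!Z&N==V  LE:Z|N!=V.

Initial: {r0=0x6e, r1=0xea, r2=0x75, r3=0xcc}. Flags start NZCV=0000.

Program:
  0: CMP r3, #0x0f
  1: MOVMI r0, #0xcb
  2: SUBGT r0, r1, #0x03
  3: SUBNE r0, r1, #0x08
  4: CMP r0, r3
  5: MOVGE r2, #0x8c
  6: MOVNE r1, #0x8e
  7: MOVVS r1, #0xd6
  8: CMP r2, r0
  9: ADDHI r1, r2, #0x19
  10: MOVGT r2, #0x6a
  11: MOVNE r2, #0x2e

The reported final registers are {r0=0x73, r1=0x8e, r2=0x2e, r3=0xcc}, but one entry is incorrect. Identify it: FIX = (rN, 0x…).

[0] flags=1010 → (cmp)
[1] flags=1010 MI?T → r0=0xcb
[2] flags=1010 GT?F → skip
[3] flags=1010 NE?T → r0=0xe2
[4] flags=0010 → (cmp)
[5] flags=0010 GE?T → r2=0x8c
[6] flags=0010 NE?T → r1=0x8e
[7] flags=0010 VS?F → skip
[8] flags=1000 → (cmp)
[9] flags=1000 HI?F → skip
[10] flags=1000 GT?F → skip
[11] flags=1000 NE?T → r2=0x2e

FIX = (r0, 0xe2)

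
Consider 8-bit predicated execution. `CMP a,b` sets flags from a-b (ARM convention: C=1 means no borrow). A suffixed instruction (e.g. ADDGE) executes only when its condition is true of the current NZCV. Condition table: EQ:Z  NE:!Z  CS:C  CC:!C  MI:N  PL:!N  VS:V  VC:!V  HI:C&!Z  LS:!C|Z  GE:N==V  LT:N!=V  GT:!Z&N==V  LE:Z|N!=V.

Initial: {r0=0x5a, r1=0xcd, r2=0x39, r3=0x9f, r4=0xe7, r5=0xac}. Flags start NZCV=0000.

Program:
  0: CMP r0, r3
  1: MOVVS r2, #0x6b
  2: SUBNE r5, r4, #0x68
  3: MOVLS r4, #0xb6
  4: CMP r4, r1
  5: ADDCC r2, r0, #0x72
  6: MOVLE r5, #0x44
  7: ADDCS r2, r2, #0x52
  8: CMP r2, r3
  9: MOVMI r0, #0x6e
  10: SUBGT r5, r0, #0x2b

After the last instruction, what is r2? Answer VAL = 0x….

VAL = 0xcc

0: ✓ CMP  NZCV=1001
1: ✓ MOVVS  r2←0x6b
2: ✓ SUBNE  r5←0x7f
3: ✓ MOVLS  r4←0xb6
4: ✓ CMP  NZCV=1000
5: ✓ ADDCC  r2←0xcc
6: ✓ MOVLE  r5←0x44
7: · ADDCS
8: ✓ CMP  NZCV=0010
9: · MOVMI
10: ✓ SUBGT  r5←0x2f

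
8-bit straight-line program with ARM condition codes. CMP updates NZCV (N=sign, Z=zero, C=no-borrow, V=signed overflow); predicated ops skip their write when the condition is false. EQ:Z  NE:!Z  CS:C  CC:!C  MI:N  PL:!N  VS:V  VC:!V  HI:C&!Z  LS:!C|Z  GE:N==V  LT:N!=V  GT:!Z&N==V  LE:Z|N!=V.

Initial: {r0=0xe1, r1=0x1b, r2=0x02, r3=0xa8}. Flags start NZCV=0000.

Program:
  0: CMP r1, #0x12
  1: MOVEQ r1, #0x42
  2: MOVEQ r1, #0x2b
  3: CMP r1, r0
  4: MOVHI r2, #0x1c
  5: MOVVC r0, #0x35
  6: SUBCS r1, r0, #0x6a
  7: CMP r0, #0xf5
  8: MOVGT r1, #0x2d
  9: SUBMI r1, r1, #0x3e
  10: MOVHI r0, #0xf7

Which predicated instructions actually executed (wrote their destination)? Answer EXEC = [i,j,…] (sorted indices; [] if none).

0: ✓ CMP  NZCV=0010
1: · MOVEQ
2: · MOVEQ
3: ✓ CMP  NZCV=0000
4: · MOVHI
5: ✓ MOVVC  r0←0x35
6: · SUBCS
7: ✓ CMP  NZCV=0000
8: ✓ MOVGT  r1←0x2d
9: · SUBMI
10: · MOVHI

EXEC = [5,8]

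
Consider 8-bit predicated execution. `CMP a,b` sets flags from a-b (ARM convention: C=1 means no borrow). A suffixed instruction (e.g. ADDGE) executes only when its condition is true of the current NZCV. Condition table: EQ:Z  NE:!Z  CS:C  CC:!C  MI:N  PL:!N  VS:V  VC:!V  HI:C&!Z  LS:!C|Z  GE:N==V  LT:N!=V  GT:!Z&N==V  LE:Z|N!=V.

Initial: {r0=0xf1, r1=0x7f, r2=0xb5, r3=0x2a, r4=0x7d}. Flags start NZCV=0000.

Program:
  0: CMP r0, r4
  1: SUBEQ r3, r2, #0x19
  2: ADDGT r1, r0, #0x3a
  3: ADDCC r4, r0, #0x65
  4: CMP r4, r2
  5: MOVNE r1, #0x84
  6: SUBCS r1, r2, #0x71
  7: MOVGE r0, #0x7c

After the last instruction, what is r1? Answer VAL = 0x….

[0] flags=0011 → (cmp)
[1] flags=0011 EQ?F → skip
[2] flags=0011 GT?F → skip
[3] flags=0011 CC?F → skip
[4] flags=1001 → (cmp)
[5] flags=1001 NE?T → r1=0x84
[6] flags=1001 CS?F → skip
[7] flags=1001 GE?T → r0=0x7c

VAL = 0x84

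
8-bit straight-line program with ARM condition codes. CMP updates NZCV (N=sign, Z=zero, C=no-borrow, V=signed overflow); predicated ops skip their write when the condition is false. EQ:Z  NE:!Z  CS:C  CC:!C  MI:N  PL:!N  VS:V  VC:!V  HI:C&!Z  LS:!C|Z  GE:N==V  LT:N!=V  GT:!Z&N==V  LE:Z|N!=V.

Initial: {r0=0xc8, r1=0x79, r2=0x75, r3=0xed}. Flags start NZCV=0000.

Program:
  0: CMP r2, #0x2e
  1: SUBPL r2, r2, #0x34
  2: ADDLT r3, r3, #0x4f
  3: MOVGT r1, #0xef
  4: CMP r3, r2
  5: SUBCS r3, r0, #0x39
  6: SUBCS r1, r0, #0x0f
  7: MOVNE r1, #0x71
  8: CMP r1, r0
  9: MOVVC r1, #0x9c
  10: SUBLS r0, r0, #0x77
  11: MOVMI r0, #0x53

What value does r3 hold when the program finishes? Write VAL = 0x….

VAL = 0x8f

[0] flags=0010 → (cmp)
[1] flags=0010 PL?T → r2=0x41
[2] flags=0010 LT?F → skip
[3] flags=0010 GT?T → r1=0xef
[4] flags=1010 → (cmp)
[5] flags=1010 CS?T → r3=0x8f
[6] flags=1010 CS?T → r1=0xb9
[7] flags=1010 NE?T → r1=0x71
[8] flags=1001 → (cmp)
[9] flags=1001 VC?F → skip
[10] flags=1001 LS?T → r0=0x51
[11] flags=1001 MI?T → r0=0x53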